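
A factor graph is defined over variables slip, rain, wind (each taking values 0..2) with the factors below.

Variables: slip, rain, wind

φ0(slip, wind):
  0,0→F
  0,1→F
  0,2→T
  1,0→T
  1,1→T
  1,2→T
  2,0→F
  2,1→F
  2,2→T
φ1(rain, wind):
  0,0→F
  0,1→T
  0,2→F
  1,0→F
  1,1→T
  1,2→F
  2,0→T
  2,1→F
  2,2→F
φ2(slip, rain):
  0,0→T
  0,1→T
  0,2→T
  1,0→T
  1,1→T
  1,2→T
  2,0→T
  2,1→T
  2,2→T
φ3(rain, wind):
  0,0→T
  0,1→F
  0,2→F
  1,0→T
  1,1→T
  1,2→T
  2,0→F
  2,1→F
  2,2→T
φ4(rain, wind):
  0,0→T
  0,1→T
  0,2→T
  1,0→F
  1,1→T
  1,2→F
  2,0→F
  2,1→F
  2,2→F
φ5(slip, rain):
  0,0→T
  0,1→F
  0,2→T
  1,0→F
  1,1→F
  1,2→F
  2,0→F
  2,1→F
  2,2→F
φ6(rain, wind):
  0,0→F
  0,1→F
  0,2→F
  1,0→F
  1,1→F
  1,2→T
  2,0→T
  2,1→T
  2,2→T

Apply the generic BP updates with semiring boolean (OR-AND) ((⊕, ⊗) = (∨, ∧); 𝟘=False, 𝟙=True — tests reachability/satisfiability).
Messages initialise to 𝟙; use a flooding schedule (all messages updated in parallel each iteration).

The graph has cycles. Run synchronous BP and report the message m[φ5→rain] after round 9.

message @ round 9 = [F, F, F]

init: all messages = 𝟙 over 3 values
r1 m[φ0→slip] = [T, T, T]
r1 m[φ0→wind] = [T, T, T]
r1 m[φ1→rain] = [T, T, T]
r1 m[φ1→wind] = [T, T, F]
r1 m[φ2→slip] = [T, T, T]
r1 m[φ2→rain] = [T, T, T]
r1 m[φ3→rain] = [T, T, T]
r1 m[φ3→wind] = [T, T, T]
r1 m[φ4→rain] = [T, T, F]
r1 m[φ4→wind] = [T, T, T]
r1 m[φ5→slip] = [T, F, F]
r1 m[φ5→rain] = [T, F, T]
r1 m[φ6→rain] = [F, T, T]
r1 m[φ6→wind] = [T, T, T]
r1 m[slip→φ0] = [T, T, T]
r1 m[slip→φ2] = [T, T, T]
r1 m[slip→φ5] = [T, T, T]
r1 m[rain→φ1] = [T, T, T]
r1 m[rain→φ2] = [T, T, T]
r1 m[rain→φ3] = [T, T, T]
r1 m[rain→φ4] = [T, T, T]
r1 m[rain→φ5] = [T, T, T]
r1 m[rain→φ6] = [T, T, T]
r1 m[wind→φ0] = [T, T, T]
r1 m[wind→φ1] = [T, T, T]
r1 m[wind→φ3] = [T, T, T]
r1 m[wind→φ4] = [T, T, T]
r1 m[wind→φ6] = [T, T, T]
r2 m[φ0→slip] = [T, T, T]
r2 m[φ0→wind] = [T, T, T]
r2 m[φ1→rain] = [T, T, T]
r2 m[φ1→wind] = [T, T, F]
r2 m[φ2→slip] = [T, T, T]
r2 m[φ2→rain] = [T, T, T]
r2 m[φ3→rain] = [T, T, T]
r2 m[φ3→wind] = [T, T, T]
r2 m[φ4→rain] = [T, T, F]
r2 m[φ4→wind] = [T, T, T]
r2 m[φ5→slip] = [T, F, F]
r2 m[φ5→rain] = [T, F, T]
r2 m[φ6→rain] = [F, T, T]
r2 m[φ6→wind] = [T, T, T]
r2 m[slip→φ0] = [T, F, F]
r2 m[slip→φ2] = [T, F, F]
r2 m[slip→φ5] = [T, T, T]
r2 m[rain→φ1] = [F, F, F]
r2 m[rain→φ2] = [F, F, F]
r2 m[rain→φ3] = [F, F, F]
r2 m[rain→φ4] = [F, F, T]
r2 m[rain→φ5] = [F, T, F]
r2 m[rain→φ6] = [T, F, F]
r2 m[wind→φ0] = [T, T, F]
r2 m[wind→φ1] = [T, T, T]
r2 m[wind→φ3] = [T, T, F]
r2 m[wind→φ4] = [T, T, F]
r2 m[wind→φ6] = [T, T, F]
r3 m[φ0→slip] = [F, T, F]
r3 m[φ0→wind] = [F, F, T]
r3 m[φ1→rain] = [T, T, T]
r3 m[φ1→wind] = [F, F, F]
r3 m[φ2→slip] = [F, F, F]
r3 m[φ2→rain] = [T, T, T]
r3 m[φ3→rain] = [T, T, F]
r3 m[φ3→wind] = [F, F, F]
r3 m[φ4→rain] = [T, T, F]
r3 m[φ4→wind] = [F, F, F]
r3 m[φ5→slip] = [F, F, F]
r3 m[φ5→rain] = [T, F, T]
r3 m[φ6→rain] = [F, F, T]
r3 m[φ6→wind] = [F, F, F]
r3 m[slip→φ0] = [T, F, F]
r3 m[slip→φ2] = [T, F, F]
r3 m[slip→φ5] = [T, T, T]
r3 m[rain→φ1] = [F, F, F]
r3 m[rain→φ2] = [F, F, F]
r3 m[rain→φ3] = [F, F, F]
r3 m[rain→φ4] = [F, F, T]
r3 m[rain→φ5] = [F, T, F]
r3 m[rain→φ6] = [T, F, F]
r3 m[wind→φ0] = [T, T, F]
r3 m[wind→φ1] = [T, T, T]
r3 m[wind→φ3] = [T, T, F]
r3 m[wind→φ4] = [T, T, F]
r3 m[wind→φ6] = [T, T, F]
r4 m[φ0→slip] = [F, T, F]
r4 m[φ0→wind] = [F, F, T]
r4 m[φ1→rain] = [T, T, T]
r4 m[φ1→wind] = [F, F, F]
r4 m[φ2→slip] = [F, F, F]
r4 m[φ2→rain] = [T, T, T]
r4 m[φ3→rain] = [T, T, F]
r4 m[φ3→wind] = [F, F, F]
r4 m[φ4→rain] = [T, T, F]
r4 m[φ4→wind] = [F, F, F]
r4 m[φ5→slip] = [F, F, F]
r4 m[φ5→rain] = [T, F, T]
r4 m[φ6→rain] = [F, F, T]
r4 m[φ6→wind] = [F, F, F]
r4 m[slip→φ0] = [F, F, F]
r4 m[slip→φ2] = [F, F, F]
r4 m[slip→φ5] = [F, F, F]
r4 m[rain→φ1] = [F, F, F]
r4 m[rain→φ2] = [F, F, F]
r4 m[rain→φ3] = [F, F, F]
r4 m[rain→φ4] = [F, F, F]
r4 m[rain→φ5] = [F, F, F]
r4 m[rain→φ6] = [T, F, F]
r4 m[wind→φ0] = [F, F, F]
r4 m[wind→φ1] = [F, F, F]
r4 m[wind→φ3] = [F, F, F]
r4 m[wind→φ4] = [F, F, F]
r4 m[wind→φ6] = [F, F, F]
r5 m[φ0→slip] = [F, F, F]
r5 m[φ0→wind] = [F, F, F]
r5 m[φ1→rain] = [F, F, F]
r5 m[φ1→wind] = [F, F, F]
r5 m[φ2→slip] = [F, F, F]
r5 m[φ2→rain] = [F, F, F]
r5 m[φ3→rain] = [F, F, F]
r5 m[φ3→wind] = [F, F, F]
r5 m[φ4→rain] = [F, F, F]
r5 m[φ4→wind] = [F, F, F]
r5 m[φ5→slip] = [F, F, F]
r5 m[φ5→rain] = [F, F, F]
r5 m[φ6→rain] = [F, F, F]
r5 m[φ6→wind] = [F, F, F]
r5 m[slip→φ0] = [F, F, F]
r5 m[slip→φ2] = [F, F, F]
r5 m[slip→φ5] = [F, F, F]
r5 m[rain→φ1] = [F, F, F]
r5 m[rain→φ2] = [F, F, F]
r5 m[rain→φ3] = [F, F, F]
r5 m[rain→φ4] = [F, F, F]
r5 m[rain→φ5] = [F, F, F]
r5 m[rain→φ6] = [T, F, F]
r5 m[wind→φ0] = [F, F, F]
r5 m[wind→φ1] = [F, F, F]
r5 m[wind→φ3] = [F, F, F]
r5 m[wind→φ4] = [F, F, F]
r5 m[wind→φ6] = [F, F, F]
r6 m[φ0→slip] = [F, F, F]
r6 m[φ0→wind] = [F, F, F]
r6 m[φ1→rain] = [F, F, F]
r6 m[φ1→wind] = [F, F, F]
r6 m[φ2→slip] = [F, F, F]
r6 m[φ2→rain] = [F, F, F]
r6 m[φ3→rain] = [F, F, F]
r6 m[φ3→wind] = [F, F, F]
r6 m[φ4→rain] = [F, F, F]
r6 m[φ4→wind] = [F, F, F]
r6 m[φ5→slip] = [F, F, F]
r6 m[φ5→rain] = [F, F, F]
r6 m[φ6→rain] = [F, F, F]
r6 m[φ6→wind] = [F, F, F]
r6 m[slip→φ0] = [F, F, F]
r6 m[slip→φ2] = [F, F, F]
r6 m[slip→φ5] = [F, F, F]
r6 m[rain→φ1] = [F, F, F]
r6 m[rain→φ2] = [F, F, F]
r6 m[rain→φ3] = [F, F, F]
r6 m[rain→φ4] = [F, F, F]
r6 m[rain→φ5] = [F, F, F]
r6 m[rain→φ6] = [F, F, F]
r6 m[wind→φ0] = [F, F, F]
r6 m[wind→φ1] = [F, F, F]
r6 m[wind→φ3] = [F, F, F]
r6 m[wind→φ4] = [F, F, F]
r6 m[wind→φ6] = [F, F, F]
r7 m[φ0→slip] = [F, F, F]
r7 m[φ0→wind] = [F, F, F]
r7 m[φ1→rain] = [F, F, F]
r7 m[φ1→wind] = [F, F, F]
r7 m[φ2→slip] = [F, F, F]
r7 m[φ2→rain] = [F, F, F]
r7 m[φ3→rain] = [F, F, F]
r7 m[φ3→wind] = [F, F, F]
r7 m[φ4→rain] = [F, F, F]
r7 m[φ4→wind] = [F, F, F]
r7 m[φ5→slip] = [F, F, F]
r7 m[φ5→rain] = [F, F, F]
r7 m[φ6→rain] = [F, F, F]
r7 m[φ6→wind] = [F, F, F]
r7 m[slip→φ0] = [F, F, F]
r7 m[slip→φ2] = [F, F, F]
r7 m[slip→φ5] = [F, F, F]
r7 m[rain→φ1] = [F, F, F]
r7 m[rain→φ2] = [F, F, F]
r7 m[rain→φ3] = [F, F, F]
r7 m[rain→φ4] = [F, F, F]
r7 m[rain→φ5] = [F, F, F]
r7 m[rain→φ6] = [F, F, F]
r7 m[wind→φ0] = [F, F, F]
r7 m[wind→φ1] = [F, F, F]
r7 m[wind→φ3] = [F, F, F]
r7 m[wind→φ4] = [F, F, F]
r7 m[wind→φ6] = [F, F, F]
r8 m[φ0→slip] = [F, F, F]
r8 m[φ0→wind] = [F, F, F]
r8 m[φ1→rain] = [F, F, F]
r8 m[φ1→wind] = [F, F, F]
r8 m[φ2→slip] = [F, F, F]
r8 m[φ2→rain] = [F, F, F]
r8 m[φ3→rain] = [F, F, F]
r8 m[φ3→wind] = [F, F, F]
r8 m[φ4→rain] = [F, F, F]
r8 m[φ4→wind] = [F, F, F]
r8 m[φ5→slip] = [F, F, F]
r8 m[φ5→rain] = [F, F, F]
r8 m[φ6→rain] = [F, F, F]
r8 m[φ6→wind] = [F, F, F]
r8 m[slip→φ0] = [F, F, F]
r8 m[slip→φ2] = [F, F, F]
r8 m[slip→φ5] = [F, F, F]
r8 m[rain→φ1] = [F, F, F]
r8 m[rain→φ2] = [F, F, F]
r8 m[rain→φ3] = [F, F, F]
r8 m[rain→φ4] = [F, F, F]
r8 m[rain→φ5] = [F, F, F]
r8 m[rain→φ6] = [F, F, F]
r8 m[wind→φ0] = [F, F, F]
r8 m[wind→φ1] = [F, F, F]
r8 m[wind→φ3] = [F, F, F]
r8 m[wind→φ4] = [F, F, F]
r8 m[wind→φ6] = [F, F, F]
r9 m[φ0→slip] = [F, F, F]
r9 m[φ0→wind] = [F, F, F]
r9 m[φ1→rain] = [F, F, F]
r9 m[φ1→wind] = [F, F, F]
r9 m[φ2→slip] = [F, F, F]
r9 m[φ2→rain] = [F, F, F]
r9 m[φ3→rain] = [F, F, F]
r9 m[φ3→wind] = [F, F, F]
r9 m[φ4→rain] = [F, F, F]
r9 m[φ4→wind] = [F, F, F]
r9 m[φ5→slip] = [F, F, F]
r9 m[φ5→rain] = [F, F, F]
r9 m[φ6→rain] = [F, F, F]
r9 m[φ6→wind] = [F, F, F]
r9 m[slip→φ0] = [F, F, F]
r9 m[slip→φ2] = [F, F, F]
r9 m[slip→φ5] = [F, F, F]
r9 m[rain→φ1] = [F, F, F]
r9 m[rain→φ2] = [F, F, F]
r9 m[rain→φ3] = [F, F, F]
r9 m[rain→φ4] = [F, F, F]
r9 m[rain→φ5] = [F, F, F]
r9 m[rain→φ6] = [F, F, F]
r9 m[wind→φ0] = [F, F, F]
r9 m[wind→φ1] = [F, F, F]
r9 m[wind→φ3] = [F, F, F]
r9 m[wind→φ4] = [F, F, F]
r9 m[wind→φ6] = [F, F, F]
fixed point reached at round 7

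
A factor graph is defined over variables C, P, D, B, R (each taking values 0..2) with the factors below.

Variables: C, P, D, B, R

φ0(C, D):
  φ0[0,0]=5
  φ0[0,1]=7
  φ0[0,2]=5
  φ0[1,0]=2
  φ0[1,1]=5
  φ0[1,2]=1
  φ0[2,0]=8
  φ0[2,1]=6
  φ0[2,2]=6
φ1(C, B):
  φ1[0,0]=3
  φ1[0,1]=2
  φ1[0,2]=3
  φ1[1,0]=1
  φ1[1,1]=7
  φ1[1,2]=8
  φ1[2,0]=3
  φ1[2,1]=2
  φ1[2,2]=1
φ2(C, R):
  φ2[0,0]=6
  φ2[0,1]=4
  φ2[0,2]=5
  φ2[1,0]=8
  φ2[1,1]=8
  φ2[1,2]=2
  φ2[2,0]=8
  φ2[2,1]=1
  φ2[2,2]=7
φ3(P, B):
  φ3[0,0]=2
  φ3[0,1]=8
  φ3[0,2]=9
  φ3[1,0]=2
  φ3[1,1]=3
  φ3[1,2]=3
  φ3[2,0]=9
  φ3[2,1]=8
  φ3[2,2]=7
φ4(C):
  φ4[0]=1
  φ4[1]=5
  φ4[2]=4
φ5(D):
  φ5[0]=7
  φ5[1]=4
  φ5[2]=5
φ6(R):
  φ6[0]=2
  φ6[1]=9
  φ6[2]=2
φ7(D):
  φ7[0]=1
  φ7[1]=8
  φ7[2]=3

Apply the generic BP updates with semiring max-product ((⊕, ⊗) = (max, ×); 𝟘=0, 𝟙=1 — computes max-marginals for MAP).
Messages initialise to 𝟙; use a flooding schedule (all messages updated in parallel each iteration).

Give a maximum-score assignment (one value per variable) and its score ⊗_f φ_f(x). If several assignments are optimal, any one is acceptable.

assignment: (C=1, P=0, D=1, B=2, R=1); score = 4147200

init: all messages = 𝟙 over 3 values
r1 m[φ0→C] = [7, 5, 8]
r1 m[φ0→D] = [8, 7, 6]
r1 m[φ1→C] = [3, 8, 3]
r1 m[φ1→B] = [3, 7, 8]
r1 m[φ2→C] = [6, 8, 8]
r1 m[φ2→R] = [8, 8, 7]
r1 m[φ3→P] = [9, 3, 9]
r1 m[φ3→B] = [9, 8, 9]
r1 m[φ4→C] = [1, 5, 4]
r1 m[φ5→D] = [7, 4, 5]
r1 m[φ6→R] = [2, 9, 2]
r1 m[φ7→D] = [1, 8, 3]
r1 m[C→φ0] = [1, 1, 1]
r1 m[C→φ1] = [1, 1, 1]
r1 m[C→φ2] = [1, 1, 1]
r1 m[C→φ4] = [1, 1, 1]
r1 m[P→φ3] = [1, 1, 1]
r1 m[D→φ0] = [1, 1, 1]
r1 m[D→φ5] = [1, 1, 1]
r1 m[D→φ7] = [1, 1, 1]
r1 m[B→φ1] = [1, 1, 1]
r1 m[B→φ3] = [1, 1, 1]
r1 m[R→φ2] = [1, 1, 1]
r1 m[R→φ6] = [1, 1, 1]
r2 m[φ0→C] = [7, 5, 8]
r2 m[φ0→D] = [8, 7, 6]
r2 m[φ1→C] = [3, 8, 3]
r2 m[φ1→B] = [3, 7, 8]
r2 m[φ2→C] = [6, 8, 8]
r2 m[φ2→R] = [8, 8, 7]
r2 m[φ3→P] = [9, 3, 9]
r2 m[φ3→B] = [9, 8, 9]
r2 m[φ4→C] = [1, 5, 4]
r2 m[φ5→D] = [7, 4, 5]
r2 m[φ6→R] = [2, 9, 2]
r2 m[φ7→D] = [1, 8, 3]
r2 m[C→φ0] = [18, 320, 96]
r2 m[C→φ1] = [42, 200, 256]
r2 m[C→φ2] = [21, 200, 96]
r2 m[C→φ4] = [126, 320, 192]
r2 m[P→φ3] = [1, 1, 1]
r2 m[D→φ0] = [7, 32, 15]
r2 m[D→φ5] = [8, 56, 18]
r2 m[D→φ7] = [56, 28, 30]
r2 m[B→φ1] = [9, 8, 9]
r2 m[B→φ3] = [3, 7, 8]
r2 m[R→φ2] = [2, 9, 2]
r2 m[R→φ6] = [8, 8, 7]
r3 m[φ0→C] = [224, 160, 192]
r3 m[φ0→D] = [768, 1600, 576]
r3 m[φ1→C] = [27, 72, 27]
r3 m[φ1→B] = [768, 1400, 1600]
r3 m[φ2→C] = [36, 72, 16]
r3 m[φ2→R] = [1600, 1600, 672]
r3 m[φ3→P] = [72, 24, 56]
r3 m[φ3→B] = [9, 8, 9]
r3 m[φ4→C] = [1, 5, 4]
r3 m[φ5→D] = [7, 4, 5]
r3 m[φ6→R] = [2, 9, 2]
r3 m[φ7→D] = [1, 8, 3]
r3 m[C→φ0] = [18, 320, 96]
r3 m[C→φ1] = [42, 200, 256]
r3 m[C→φ2] = [21, 200, 96]
r3 m[C→φ4] = [126, 320, 192]
r3 m[P→φ3] = [1, 1, 1]
r3 m[D→φ0] = [7, 32, 15]
r3 m[D→φ5] = [8, 56, 18]
r3 m[D→φ7] = [56, 28, 30]
r3 m[B→φ1] = [9, 8, 9]
r3 m[B→φ3] = [3, 7, 8]
r3 m[R→φ2] = [2, 9, 2]
r3 m[R→φ6] = [8, 8, 7]
r4 m[φ0→C] = [224, 160, 192]
r4 m[φ0→D] = [768, 1600, 576]
r4 m[φ1→C] = [27, 72, 27]
r4 m[φ1→B] = [768, 1400, 1600]
r4 m[φ2→C] = [36, 72, 16]
r4 m[φ2→R] = [1600, 1600, 672]
r4 m[φ3→P] = [72, 24, 56]
r4 m[φ3→B] = [9, 8, 9]
r4 m[φ4→C] = [1, 5, 4]
r4 m[φ5→D] = [7, 4, 5]
r4 m[φ6→R] = [2, 9, 2]
r4 m[φ7→D] = [1, 8, 3]
r4 m[C→φ0] = [972, 25920, 1728]
r4 m[C→φ1] = [8064, 57600, 12288]
r4 m[C→φ2] = [6048, 57600, 20736]
r4 m[C→φ4] = [217728, 829440, 82944]
r4 m[P→φ3] = [1, 1, 1]
r4 m[D→φ0] = [7, 32, 15]
r4 m[D→φ5] = [768, 12800, 1728]
r4 m[D→φ7] = [5376, 6400, 2880]
r4 m[B→φ1] = [9, 8, 9]
r4 m[B→φ3] = [768, 1400, 1600]
r4 m[R→φ2] = [2, 9, 2]
r4 m[R→φ6] = [1600, 1600, 672]
r5 m[φ0→C] = [224, 160, 192]
r5 m[φ0→D] = [51840, 129600, 25920]
r5 m[φ1→C] = [27, 72, 27]
r5 m[φ1→B] = [57600, 403200, 460800]
r5 m[φ2→C] = [36, 72, 16]
r5 m[φ2→R] = [460800, 460800, 145152]
r5 m[φ3→P] = [14400, 4800, 11200]
r5 m[φ3→B] = [9, 8, 9]
r5 m[φ4→C] = [1, 5, 4]
r5 m[φ5→D] = [7, 4, 5]
r5 m[φ6→R] = [2, 9, 2]
r5 m[φ7→D] = [1, 8, 3]
r5 m[C→φ0] = [972, 25920, 1728]
r5 m[C→φ1] = [8064, 57600, 12288]
r5 m[C→φ2] = [6048, 57600, 20736]
r5 m[C→φ4] = [217728, 829440, 82944]
r5 m[P→φ3] = [1, 1, 1]
r5 m[D→φ0] = [7, 32, 15]
r5 m[D→φ5] = [768, 12800, 1728]
r5 m[D→φ7] = [5376, 6400, 2880]
r5 m[B→φ1] = [9, 8, 9]
r5 m[B→φ3] = [768, 1400, 1600]
r5 m[R→φ2] = [2, 9, 2]
r5 m[R→φ6] = [1600, 1600, 672]
r6 m[φ0→C] = [224, 160, 192]
r6 m[φ0→D] = [51840, 129600, 25920]
r6 m[φ1→C] = [27, 72, 27]
r6 m[φ1→B] = [57600, 403200, 460800]
r6 m[φ2→C] = [36, 72, 16]
r6 m[φ2→R] = [460800, 460800, 145152]
r6 m[φ3→P] = [14400, 4800, 11200]
r6 m[φ3→B] = [9, 8, 9]
r6 m[φ4→C] = [1, 5, 4]
r6 m[φ5→D] = [7, 4, 5]
r6 m[φ6→R] = [2, 9, 2]
r6 m[φ7→D] = [1, 8, 3]
r6 m[C→φ0] = [972, 25920, 1728]
r6 m[C→φ1] = [8064, 57600, 12288]
r6 m[C→φ2] = [6048, 57600, 20736]
r6 m[C→φ4] = [217728, 829440, 82944]
r6 m[P→φ3] = [1, 1, 1]
r6 m[D→φ0] = [7, 32, 15]
r6 m[D→φ5] = [51840, 1036800, 77760]
r6 m[D→φ7] = [362880, 518400, 129600]
r6 m[B→φ1] = [9, 8, 9]
r6 m[B→φ3] = [57600, 403200, 460800]
r6 m[R→φ2] = [2, 9, 2]
r6 m[R→φ6] = [460800, 460800, 145152]
r7 m[φ0→C] = [224, 160, 192]
r7 m[φ0→D] = [51840, 129600, 25920]
r7 m[φ1→C] = [27, 72, 27]
r7 m[φ1→B] = [57600, 403200, 460800]
r7 m[φ2→C] = [36, 72, 16]
r7 m[φ2→R] = [460800, 460800, 145152]
r7 m[φ3→P] = [4147200, 1382400, 3225600]
r7 m[φ3→B] = [9, 8, 9]
r7 m[φ4→C] = [1, 5, 4]
r7 m[φ5→D] = [7, 4, 5]
r7 m[φ6→R] = [2, 9, 2]
r7 m[φ7→D] = [1, 8, 3]
r7 m[C→φ0] = [972, 25920, 1728]
r7 m[C→φ1] = [8064, 57600, 12288]
r7 m[C→φ2] = [6048, 57600, 20736]
r7 m[C→φ4] = [217728, 829440, 82944]
r7 m[P→φ3] = [1, 1, 1]
r7 m[D→φ0] = [7, 32, 15]
r7 m[D→φ5] = [51840, 1036800, 77760]
r7 m[D→φ7] = [362880, 518400, 129600]
r7 m[B→φ1] = [9, 8, 9]
r7 m[B→φ3] = [57600, 403200, 460800]
r7 m[R→φ2] = [2, 9, 2]
r7 m[R→φ6] = [460800, 460800, 145152]
r8 m[φ0→C] = [224, 160, 192]
r8 m[φ0→D] = [51840, 129600, 25920]
r8 m[φ1→C] = [27, 72, 27]
r8 m[φ1→B] = [57600, 403200, 460800]
r8 m[φ2→C] = [36, 72, 16]
r8 m[φ2→R] = [460800, 460800, 145152]
r8 m[φ3→P] = [4147200, 1382400, 3225600]
r8 m[φ3→B] = [9, 8, 9]
r8 m[φ4→C] = [1, 5, 4]
r8 m[φ5→D] = [7, 4, 5]
r8 m[φ6→R] = [2, 9, 2]
r8 m[φ7→D] = [1, 8, 3]
r8 m[C→φ0] = [972, 25920, 1728]
r8 m[C→φ1] = [8064, 57600, 12288]
r8 m[C→φ2] = [6048, 57600, 20736]
r8 m[C→φ4] = [217728, 829440, 82944]
r8 m[P→φ3] = [1, 1, 1]
r8 m[D→φ0] = [7, 32, 15]
r8 m[D→φ5] = [51840, 1036800, 77760]
r8 m[D→φ7] = [362880, 518400, 129600]
r8 m[B→φ1] = [9, 8, 9]
r8 m[B→φ3] = [57600, 403200, 460800]
r8 m[R→φ2] = [2, 9, 2]
r8 m[R→φ6] = [460800, 460800, 145152]
fixed point reached at round 8
traceback from C: (C=1, P=0, D=1, B=2, R=1), score=4147200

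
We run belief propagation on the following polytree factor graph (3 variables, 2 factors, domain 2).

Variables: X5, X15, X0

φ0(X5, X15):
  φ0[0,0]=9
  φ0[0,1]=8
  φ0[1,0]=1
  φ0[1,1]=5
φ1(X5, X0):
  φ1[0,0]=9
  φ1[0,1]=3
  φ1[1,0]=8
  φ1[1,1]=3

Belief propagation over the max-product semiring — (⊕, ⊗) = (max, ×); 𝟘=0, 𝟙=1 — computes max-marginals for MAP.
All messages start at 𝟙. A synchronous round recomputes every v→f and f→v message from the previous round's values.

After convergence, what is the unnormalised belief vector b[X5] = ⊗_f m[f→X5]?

init: all messages = 𝟙 over 2 values
r1 m[φ0→X5] = [9, 5]
r1 m[φ0→X15] = [9, 8]
r1 m[φ1→X5] = [9, 8]
r1 m[φ1→X0] = [9, 3]
r1 m[X5→φ0] = [1, 1]
r1 m[X5→φ1] = [1, 1]
r1 m[X15→φ0] = [1, 1]
r1 m[X0→φ1] = [1, 1]
r2 m[φ0→X5] = [9, 5]
r2 m[φ0→X15] = [9, 8]
r2 m[φ1→X5] = [9, 8]
r2 m[φ1→X0] = [9, 3]
r2 m[X5→φ0] = [9, 8]
r2 m[X5→φ1] = [9, 5]
r2 m[X15→φ0] = [1, 1]
r2 m[X0→φ1] = [1, 1]
r3 m[φ0→X5] = [9, 5]
r3 m[φ0→X15] = [81, 72]
r3 m[φ1→X5] = [9, 8]
r3 m[φ1→X0] = [81, 27]
r3 m[X5→φ0] = [9, 8]
r3 m[X5→φ1] = [9, 5]
r3 m[X15→φ0] = [1, 1]
r3 m[X0→φ1] = [1, 1]
r4 m[φ0→X5] = [9, 5]
r4 m[φ0→X15] = [81, 72]
r4 m[φ1→X5] = [9, 8]
r4 m[φ1→X0] = [81, 27]
r4 m[X5→φ0] = [9, 8]
r4 m[X5→φ1] = [9, 5]
r4 m[X15→φ0] = [1, 1]
r4 m[X0→φ1] = [1, 1]
fixed point reached at round 4
b[X5] = ⊗ incoming = [81, 40]

b[X5] = [81, 40]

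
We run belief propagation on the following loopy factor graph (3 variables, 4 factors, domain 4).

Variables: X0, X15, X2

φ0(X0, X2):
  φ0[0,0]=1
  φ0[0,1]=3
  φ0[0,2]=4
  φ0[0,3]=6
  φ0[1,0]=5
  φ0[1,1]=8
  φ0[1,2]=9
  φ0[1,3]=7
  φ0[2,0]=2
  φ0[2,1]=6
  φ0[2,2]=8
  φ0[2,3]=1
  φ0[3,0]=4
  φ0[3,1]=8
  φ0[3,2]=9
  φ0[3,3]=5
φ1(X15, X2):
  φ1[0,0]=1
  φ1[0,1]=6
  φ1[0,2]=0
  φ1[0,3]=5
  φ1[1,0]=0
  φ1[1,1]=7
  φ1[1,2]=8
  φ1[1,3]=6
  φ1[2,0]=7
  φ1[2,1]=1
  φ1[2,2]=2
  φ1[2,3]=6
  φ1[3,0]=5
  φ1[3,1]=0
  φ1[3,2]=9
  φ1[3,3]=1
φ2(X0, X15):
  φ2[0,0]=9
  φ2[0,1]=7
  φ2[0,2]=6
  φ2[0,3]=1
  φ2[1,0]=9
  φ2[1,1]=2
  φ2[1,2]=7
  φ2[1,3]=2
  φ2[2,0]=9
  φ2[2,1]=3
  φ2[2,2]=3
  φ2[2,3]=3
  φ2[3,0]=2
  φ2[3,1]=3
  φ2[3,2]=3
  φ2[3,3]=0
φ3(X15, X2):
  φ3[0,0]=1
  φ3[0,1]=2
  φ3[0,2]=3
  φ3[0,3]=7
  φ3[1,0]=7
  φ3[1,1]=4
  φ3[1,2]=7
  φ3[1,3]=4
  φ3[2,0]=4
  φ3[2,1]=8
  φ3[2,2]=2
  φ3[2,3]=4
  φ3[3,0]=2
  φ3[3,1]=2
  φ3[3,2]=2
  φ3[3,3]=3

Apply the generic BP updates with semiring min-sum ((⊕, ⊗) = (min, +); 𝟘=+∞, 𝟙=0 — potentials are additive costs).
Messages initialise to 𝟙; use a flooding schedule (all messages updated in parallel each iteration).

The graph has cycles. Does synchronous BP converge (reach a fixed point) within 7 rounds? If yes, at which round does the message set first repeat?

NOT CONVERGED within 7 rounds

init: all messages = 𝟙 over 4 values
r1 m[φ0→X0] = [1, 5, 1, 4]
r1 m[φ0→X2] = [1, 3, 4, 1]
r1 m[φ1→X15] = [0, 0, 1, 0]
r1 m[φ1→X2] = [0, 0, 0, 1]
r1 m[φ2→X0] = [1, 2, 3, 0]
r1 m[φ2→X15] = [2, 2, 3, 0]
r1 m[φ3→X15] = [1, 4, 2, 2]
r1 m[φ3→X2] = [1, 2, 2, 3]
r1 m[X0→φ0] = [0, 0, 0, 0]
r1 m[X0→φ2] = [0, 0, 0, 0]
r1 m[X15→φ1] = [0, 0, 0, 0]
r1 m[X15→φ2] = [0, 0, 0, 0]
r1 m[X15→φ3] = [0, 0, 0, 0]
r1 m[X2→φ0] = [0, 0, 0, 0]
r1 m[X2→φ1] = [0, 0, 0, 0]
r1 m[X2→φ3] = [0, 0, 0, 0]
r2 m[φ0→X0] = [1, 5, 1, 4]
r2 m[φ0→X2] = [1, 3, 4, 1]
r2 m[φ1→X15] = [0, 0, 1, 0]
r2 m[φ1→X2] = [0, 0, 0, 1]
r2 m[φ2→X0] = [1, 2, 3, 0]
r2 m[φ2→X15] = [2, 2, 3, 0]
r2 m[φ3→X15] = [1, 4, 2, 2]
r2 m[φ3→X2] = [1, 2, 2, 3]
r2 m[X0→φ0] = [1, 2, 3, 0]
r2 m[X0→φ2] = [1, 5, 1, 4]
r2 m[X15→φ1] = [3, 6, 5, 2]
r2 m[X15→φ2] = [1, 4, 3, 2]
r2 m[X15→φ3] = [2, 2, 4, 0]
r2 m[X2→φ0] = [1, 2, 2, 4]
r2 m[X2→φ1] = [2, 5, 6, 4]
r2 m[X2→φ3] = [1, 3, 4, 2]
r3 m[φ0→X0] = [2, 6, 3, 5]
r3 m[φ0→X2] = [2, 4, 5, 4]
r3 m[φ1→X15] = [3, 2, 6, 5]
r3 m[φ1→X2] = [4, 2, 3, 3]
r3 m[φ2→X0] = [3, 4, 5, 2]
r3 m[φ2→X15] = [6, 4, 4, 2]
r3 m[φ3→X15] = [2, 6, 5, 3]
r3 m[φ3→X2] = [2, 2, 2, 3]
r3 m[X0→φ0] = [1, 2, 3, 0]
r3 m[X0→φ2] = [1, 5, 1, 4]
r3 m[X15→φ1] = [3, 6, 5, 2]
r3 m[X15→φ2] = [1, 4, 3, 2]
r3 m[X15→φ3] = [2, 2, 4, 0]
r3 m[X2→φ0] = [1, 2, 2, 4]
r3 m[X2→φ1] = [2, 5, 6, 4]
r3 m[X2→φ3] = [1, 3, 4, 2]
r4 m[φ0→X0] = [2, 6, 3, 5]
r4 m[φ0→X2] = [2, 4, 5, 4]
r4 m[φ1→X15] = [3, 2, 6, 5]
r4 m[φ1→X2] = [4, 2, 3, 3]
r4 m[φ2→X0] = [3, 4, 5, 2]
r4 m[φ2→X15] = [6, 4, 4, 2]
r4 m[φ3→X15] = [2, 6, 5, 3]
r4 m[φ3→X2] = [2, 2, 2, 3]
r4 m[X0→φ0] = [3, 4, 5, 2]
r4 m[X0→φ2] = [2, 6, 3, 5]
r4 m[X15→φ1] = [8, 10, 9, 5]
r4 m[X15→φ2] = [5, 8, 11, 8]
r4 m[X15→φ3] = [9, 6, 10, 7]
r4 m[X2→φ0] = [6, 4, 5, 6]
r4 m[X2→φ1] = [4, 6, 7, 7]
r4 m[X2→φ3] = [6, 6, 8, 7]
r5 m[φ0→X0] = [7, 11, 7, 10]
r5 m[φ0→X2] = [4, 6, 7, 6]
r5 m[φ1→X15] = [5, 4, 7, 6]
r5 m[φ1→X2] = [9, 5, 8, 6]
r5 m[φ2→X0] = [9, 10, 11, 7]
r5 m[φ2→X15] = [7, 6, 6, 3]
r5 m[φ3→X15] = [7, 10, 10, 8]
r5 m[φ3→X2] = [9, 9, 9, 10]
r5 m[X0→φ0] = [3, 4, 5, 2]
r5 m[X0→φ2] = [2, 6, 3, 5]
r5 m[X15→φ1] = [8, 10, 9, 5]
r5 m[X15→φ2] = [5, 8, 11, 8]
r5 m[X15→φ3] = [9, 6, 10, 7]
r5 m[X2→φ0] = [6, 4, 5, 6]
r5 m[X2→φ1] = [4, 6, 7, 7]
r5 m[X2→φ3] = [6, 6, 8, 7]
r6 m[φ0→X0] = [7, 11, 7, 10]
r6 m[φ0→X2] = [4, 6, 7, 6]
r6 m[φ1→X15] = [5, 4, 7, 6]
r6 m[φ1→X2] = [9, 5, 8, 6]
r6 m[φ2→X0] = [9, 10, 11, 7]
r6 m[φ2→X15] = [7, 6, 6, 3]
r6 m[φ3→X15] = [7, 10, 10, 8]
r6 m[φ3→X2] = [9, 9, 9, 10]
r6 m[X0→φ0] = [9, 10, 11, 7]
r6 m[X0→φ2] = [7, 11, 7, 10]
r6 m[X15→φ1] = [14, 16, 16, 11]
r6 m[X15→φ2] = [12, 14, 17, 14]
r6 m[X15→φ3] = [12, 10, 13, 9]
r6 m[X2→φ0] = [18, 14, 17, 16]
r6 m[X2→φ1] = [13, 15, 16, 16]
r6 m[X2→φ3] = [13, 11, 15, 12]
r7 m[φ0→X0] = [17, 22, 17, 21]
r7 m[φ0→X2] = [10, 12, 13, 12]
r7 m[φ1→X15] = [14, 13, 16, 15]
r7 m[φ1→X2] = [15, 11, 14, 12]
r7 m[φ2→X0] = [15, 16, 17, 14]
r7 m[φ2→X15] = [12, 10, 10, 8]
r7 m[φ3→X15] = [13, 15, 16, 13]
r7 m[φ3→X2] = [11, 11, 11, 12]
r7 m[X0→φ0] = [9, 10, 11, 7]
r7 m[X0→φ2] = [7, 11, 7, 10]
r7 m[X15→φ1] = [14, 16, 16, 11]
r7 m[X15→φ2] = [12, 14, 17, 14]
r7 m[X15→φ3] = [12, 10, 13, 9]
r7 m[X2→φ0] = [18, 14, 17, 16]
r7 m[X2→φ1] = [13, 15, 16, 16]
r7 m[X2→φ3] = [13, 11, 15, 12]
no fixed point within 7 rounds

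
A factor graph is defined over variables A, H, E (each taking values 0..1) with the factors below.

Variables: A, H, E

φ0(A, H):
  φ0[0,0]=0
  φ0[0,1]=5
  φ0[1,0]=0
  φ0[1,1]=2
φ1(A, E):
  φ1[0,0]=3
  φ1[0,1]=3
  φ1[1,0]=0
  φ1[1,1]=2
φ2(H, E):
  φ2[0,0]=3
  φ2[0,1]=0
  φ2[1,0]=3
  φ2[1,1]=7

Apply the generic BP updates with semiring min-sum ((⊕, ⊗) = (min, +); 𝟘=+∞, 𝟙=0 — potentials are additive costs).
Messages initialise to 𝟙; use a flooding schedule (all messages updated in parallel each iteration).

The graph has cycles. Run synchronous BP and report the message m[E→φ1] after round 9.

message @ round 9 = [5, 2]

init: all messages = 𝟙 over 2 values
r1 m[φ0→A] = [0, 0]
r1 m[φ0→H] = [0, 2]
r1 m[φ1→A] = [3, 0]
r1 m[φ1→E] = [0, 2]
r1 m[φ2→H] = [0, 3]
r1 m[φ2→E] = [3, 0]
r1 m[A→φ0] = [0, 0]
r1 m[A→φ1] = [0, 0]
r1 m[H→φ0] = [0, 0]
r1 m[H→φ2] = [0, 0]
r1 m[E→φ1] = [0, 0]
r1 m[E→φ2] = [0, 0]
r2 m[φ0→A] = [0, 0]
r2 m[φ0→H] = [0, 2]
r2 m[φ1→A] = [3, 0]
r2 m[φ1→E] = [0, 2]
r2 m[φ2→H] = [0, 3]
r2 m[φ2→E] = [3, 0]
r2 m[A→φ0] = [3, 0]
r2 m[A→φ1] = [0, 0]
r2 m[H→φ0] = [0, 3]
r2 m[H→φ2] = [0, 2]
r2 m[E→φ1] = [3, 0]
r2 m[E→φ2] = [0, 2]
r3 m[φ0→A] = [0, 0]
r3 m[φ0→H] = [0, 2]
r3 m[φ1→A] = [3, 2]
r3 m[φ1→E] = [0, 2]
r3 m[φ2→H] = [2, 3]
r3 m[φ2→E] = [3, 0]
r3 m[A→φ0] = [3, 0]
r3 m[A→φ1] = [0, 0]
r3 m[H→φ0] = [0, 3]
r3 m[H→φ2] = [0, 2]
r3 m[E→φ1] = [3, 0]
r3 m[E→φ2] = [0, 2]
r4 m[φ0→A] = [0, 0]
r4 m[φ0→H] = [0, 2]
r4 m[φ1→A] = [3, 2]
r4 m[φ1→E] = [0, 2]
r4 m[φ2→H] = [2, 3]
r4 m[φ2→E] = [3, 0]
r4 m[A→φ0] = [3, 2]
r4 m[A→φ1] = [0, 0]
r4 m[H→φ0] = [2, 3]
r4 m[H→φ2] = [0, 2]
r4 m[E→φ1] = [3, 0]
r4 m[E→φ2] = [0, 2]
r5 m[φ0→A] = [2, 2]
r5 m[φ0→H] = [2, 4]
r5 m[φ1→A] = [3, 2]
r5 m[φ1→E] = [0, 2]
r5 m[φ2→H] = [2, 3]
r5 m[φ2→E] = [3, 0]
r5 m[A→φ0] = [3, 2]
r5 m[A→φ1] = [0, 0]
r5 m[H→φ0] = [2, 3]
r5 m[H→φ2] = [0, 2]
r5 m[E→φ1] = [3, 0]
r5 m[E→φ2] = [0, 2]
r6 m[φ0→A] = [2, 2]
r6 m[φ0→H] = [2, 4]
r6 m[φ1→A] = [3, 2]
r6 m[φ1→E] = [0, 2]
r6 m[φ2→H] = [2, 3]
r6 m[φ2→E] = [3, 0]
r6 m[A→φ0] = [3, 2]
r6 m[A→φ1] = [2, 2]
r6 m[H→φ0] = [2, 3]
r6 m[H→φ2] = [2, 4]
r6 m[E→φ1] = [3, 0]
r6 m[E→φ2] = [0, 2]
r7 m[φ0→A] = [2, 2]
r7 m[φ0→H] = [2, 4]
r7 m[φ1→A] = [3, 2]
r7 m[φ1→E] = [2, 4]
r7 m[φ2→H] = [2, 3]
r7 m[φ2→E] = [5, 2]
r7 m[A→φ0] = [3, 2]
r7 m[A→φ1] = [2, 2]
r7 m[H→φ0] = [2, 3]
r7 m[H→φ2] = [2, 4]
r7 m[E→φ1] = [3, 0]
r7 m[E→φ2] = [0, 2]
r8 m[φ0→A] = [2, 2]
r8 m[φ0→H] = [2, 4]
r8 m[φ1→A] = [3, 2]
r8 m[φ1→E] = [2, 4]
r8 m[φ2→H] = [2, 3]
r8 m[φ2→E] = [5, 2]
r8 m[A→φ0] = [3, 2]
r8 m[A→φ1] = [2, 2]
r8 m[H→φ0] = [2, 3]
r8 m[H→φ2] = [2, 4]
r8 m[E→φ1] = [5, 2]
r8 m[E→φ2] = [2, 4]
r9 m[φ0→A] = [2, 2]
r9 m[φ0→H] = [2, 4]
r9 m[φ1→A] = [5, 4]
r9 m[φ1→E] = [2, 4]
r9 m[φ2→H] = [4, 5]
r9 m[φ2→E] = [5, 2]
r9 m[A→φ0] = [3, 2]
r9 m[A→φ1] = [2, 2]
r9 m[H→φ0] = [2, 3]
r9 m[H→φ2] = [2, 4]
r9 m[E→φ1] = [5, 2]
r9 m[E→φ2] = [2, 4]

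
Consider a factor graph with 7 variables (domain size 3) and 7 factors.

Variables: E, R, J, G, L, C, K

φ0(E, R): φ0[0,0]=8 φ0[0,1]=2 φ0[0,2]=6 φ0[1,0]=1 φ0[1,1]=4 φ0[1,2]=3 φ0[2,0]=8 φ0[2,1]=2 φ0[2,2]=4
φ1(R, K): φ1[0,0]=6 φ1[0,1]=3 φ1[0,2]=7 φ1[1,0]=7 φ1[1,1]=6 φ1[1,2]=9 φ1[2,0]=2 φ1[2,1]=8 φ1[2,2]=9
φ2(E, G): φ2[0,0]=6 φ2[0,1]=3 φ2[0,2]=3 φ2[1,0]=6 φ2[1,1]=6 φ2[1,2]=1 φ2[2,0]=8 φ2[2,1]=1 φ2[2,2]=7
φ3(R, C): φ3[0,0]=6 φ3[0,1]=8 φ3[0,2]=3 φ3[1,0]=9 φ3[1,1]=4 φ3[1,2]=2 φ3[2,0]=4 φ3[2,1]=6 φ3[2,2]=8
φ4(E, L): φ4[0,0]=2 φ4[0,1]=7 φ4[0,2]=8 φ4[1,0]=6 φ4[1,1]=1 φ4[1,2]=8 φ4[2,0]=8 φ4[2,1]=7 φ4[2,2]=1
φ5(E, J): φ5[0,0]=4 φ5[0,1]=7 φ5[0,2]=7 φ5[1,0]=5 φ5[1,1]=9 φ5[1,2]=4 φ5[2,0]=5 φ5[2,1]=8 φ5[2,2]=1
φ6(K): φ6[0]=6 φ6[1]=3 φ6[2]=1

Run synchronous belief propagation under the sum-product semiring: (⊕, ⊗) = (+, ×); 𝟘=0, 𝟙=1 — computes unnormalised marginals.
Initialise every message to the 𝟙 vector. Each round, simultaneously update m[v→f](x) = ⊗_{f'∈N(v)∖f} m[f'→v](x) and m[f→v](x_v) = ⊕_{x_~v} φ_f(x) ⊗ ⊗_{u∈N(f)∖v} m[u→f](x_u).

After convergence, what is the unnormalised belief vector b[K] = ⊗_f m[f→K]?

b[K] = [65791224, 37387350, 18777398]

init: all messages = 𝟙 over 3 values
r1 m[φ0→E] = [16, 8, 14]
r1 m[φ0→R] = [17, 8, 13]
r1 m[φ1→R] = [16, 22, 19]
r1 m[φ1→K] = [15, 17, 25]
r1 m[φ2→E] = [12, 13, 16]
r1 m[φ2→G] = [20, 10, 11]
r1 m[φ3→R] = [17, 15, 18]
r1 m[φ3→C] = [19, 18, 13]
r1 m[φ4→E] = [17, 15, 16]
r1 m[φ4→L] = [16, 15, 17]
r1 m[φ5→E] = [18, 18, 14]
r1 m[φ5→J] = [14, 24, 12]
r1 m[φ6→K] = [6, 3, 1]
r1 m[E→φ0] = [1, 1, 1]
r1 m[E→φ2] = [1, 1, 1]
r1 m[E→φ4] = [1, 1, 1]
r1 m[E→φ5] = [1, 1, 1]
r1 m[R→φ0] = [1, 1, 1]
r1 m[R→φ1] = [1, 1, 1]
r1 m[R→φ3] = [1, 1, 1]
r1 m[J→φ5] = [1, 1, 1]
r1 m[G→φ2] = [1, 1, 1]
r1 m[L→φ4] = [1, 1, 1]
r1 m[C→φ3] = [1, 1, 1]
r1 m[K→φ1] = [1, 1, 1]
r1 m[K→φ6] = [1, 1, 1]
r2 m[φ0→E] = [16, 8, 14]
r2 m[φ0→R] = [17, 8, 13]
r2 m[φ1→R] = [16, 22, 19]
r2 m[φ1→K] = [15, 17, 25]
r2 m[φ2→E] = [12, 13, 16]
r2 m[φ2→G] = [20, 10, 11]
r2 m[φ3→R] = [17, 15, 18]
r2 m[φ3→C] = [19, 18, 13]
r2 m[φ4→E] = [17, 15, 16]
r2 m[φ4→L] = [16, 15, 17]
r2 m[φ5→E] = [18, 18, 14]
r2 m[φ5→J] = [14, 24, 12]
r2 m[φ6→K] = [6, 3, 1]
r2 m[E→φ0] = [3672, 3510, 3584]
r2 m[E→φ2] = [4896, 2160, 3136]
r2 m[E→φ4] = [3456, 1872, 3136]
r2 m[E→φ5] = [3264, 1560, 3584]
r2 m[R→φ0] = [272, 330, 342]
r2 m[R→φ1] = [289, 120, 234]
r2 m[R→φ3] = [272, 176, 247]
r2 m[J→φ5] = [1, 1, 1]
r2 m[G→φ2] = [1, 1, 1]
r2 m[L→φ4] = [1, 1, 1]
r2 m[C→φ3] = [1, 1, 1]
r2 m[K→φ1] = [6, 3, 1]
r2 m[K→φ6] = [15, 17, 25]
r3 m[φ0→E] = [4888, 2618, 4204]
r3 m[φ0→R] = [61558, 28552, 46898]
r3 m[φ1→R] = [52, 69, 45]
r3 m[φ1→K] = [3042, 3459, 5209]
r3 m[φ2→E] = [12, 13, 16]
r3 m[φ2→G] = [67424, 30784, 38800]
r3 m[φ3→R] = [17, 15, 18]
r3 m[φ3→C] = [4204, 4362, 3144]
r3 m[φ4→E] = [17, 15, 16]
r3 m[φ4→L] = [43232, 48016, 45760]
r3 m[φ5→E] = [18, 18, 14]
r3 m[φ5→J] = [38776, 65560, 32672]
r3 m[φ6→K] = [6, 3, 1]
r3 m[E→φ0] = [3672, 3510, 3584]
r3 m[E→φ2] = [4896, 2160, 3136]
r3 m[E→φ4] = [3456, 1872, 3136]
r3 m[E→φ5] = [3264, 1560, 3584]
r3 m[R→φ0] = [272, 330, 342]
r3 m[R→φ1] = [289, 120, 234]
r3 m[R→φ3] = [272, 176, 247]
r3 m[J→φ5] = [1, 1, 1]
r3 m[G→φ2] = [1, 1, 1]
r3 m[L→φ4] = [1, 1, 1]
r3 m[C→φ3] = [1, 1, 1]
r3 m[K→φ1] = [6, 3, 1]
r3 m[K→φ6] = [15, 17, 25]
r4 m[φ0→E] = [4888, 2618, 4204]
r4 m[φ0→R] = [61558, 28552, 46898]
r4 m[φ1→R] = [52, 69, 45]
r4 m[φ1→K] = [3042, 3459, 5209]
r4 m[φ2→E] = [12, 13, 16]
r4 m[φ2→G] = [67424, 30784, 38800]
r4 m[φ3→R] = [17, 15, 18]
r4 m[φ3→C] = [4204, 4362, 3144]
r4 m[φ4→E] = [17, 15, 16]
r4 m[φ4→L] = [43232, 48016, 45760]
r4 m[φ5→E] = [18, 18, 14]
r4 m[φ5→J] = [38776, 65560, 32672]
r4 m[φ6→K] = [6, 3, 1]
r4 m[E→φ0] = [3672, 3510, 3584]
r4 m[E→φ2] = [1495728, 706860, 941696]
r4 m[E→φ4] = [1055808, 612612, 941696]
r4 m[E→φ5] = [997152, 510510, 1076224]
r4 m[R→φ0] = [884, 1035, 810]
r4 m[R→φ1] = [1046486, 428280, 844164]
r4 m[R→φ3] = [3201016, 1970088, 2110410]
r4 m[J→φ5] = [1, 1, 1]
r4 m[G→φ2] = [1, 1, 1]
r4 m[L→φ4] = [1, 1, 1]
r4 m[C→φ3] = [1, 1, 1]
r4 m[K→φ1] = [6, 3, 1]
r4 m[K→φ6] = [3042, 3459, 5209]
r5 m[φ0→E] = [14002, 7454, 12382]
r5 m[φ0→R] = [61558, 28552, 46898]
r5 m[φ1→R] = [52, 69, 45]
r5 m[φ1→K] = [10965204, 12462450, 18777398]
r5 m[φ2→E] = [12, 13, 16]
r5 m[φ2→G] = [20749096, 9670040, 11785916]
r5 m[φ3→R] = [17, 15, 18]
r5 m[φ3→C] = [45378528, 46150940, 30426504]
r5 m[φ4→E] = [17, 15, 16]
r5 m[φ4→L] = [13320856, 14595140, 14289056]
r5 m[φ5→E] = [18, 18, 14]
r5 m[φ5→J] = [11922278, 20184446, 10098328]
r5 m[φ6→K] = [6, 3, 1]
r5 m[E→φ0] = [3672, 3510, 3584]
r5 m[E→φ2] = [1495728, 706860, 941696]
r5 m[E→φ4] = [1055808, 612612, 941696]
r5 m[E→φ5] = [997152, 510510, 1076224]
r5 m[R→φ0] = [884, 1035, 810]
r5 m[R→φ1] = [1046486, 428280, 844164]
r5 m[R→φ3] = [3201016, 1970088, 2110410]
r5 m[J→φ5] = [1, 1, 1]
r5 m[G→φ2] = [1, 1, 1]
r5 m[L→φ4] = [1, 1, 1]
r5 m[C→φ3] = [1, 1, 1]
r5 m[K→φ1] = [6, 3, 1]
r5 m[K→φ6] = [3042, 3459, 5209]
r6 m[φ0→E] = [14002, 7454, 12382]
r6 m[φ0→R] = [61558, 28552, 46898]
r6 m[φ1→R] = [52, 69, 45]
r6 m[φ1→K] = [10965204, 12462450, 18777398]
r6 m[φ2→E] = [12, 13, 16]
r6 m[φ2→G] = [20749096, 9670040, 11785916]
r6 m[φ3→R] = [17, 15, 18]
r6 m[φ3→C] = [45378528, 46150940, 30426504]
r6 m[φ4→E] = [17, 15, 16]
r6 m[φ4→L] = [13320856, 14595140, 14289056]
r6 m[φ5→E] = [18, 18, 14]
r6 m[φ5→J] = [11922278, 20184446, 10098328]
r6 m[φ6→K] = [6, 3, 1]
r6 m[E→φ0] = [3672, 3510, 3584]
r6 m[E→φ2] = [4284612, 2012580, 2773568]
r6 m[E→φ4] = [3024432, 1744236, 2773568]
r6 m[E→φ5] = [2856408, 1453530, 3169792]
r6 m[R→φ0] = [884, 1035, 810]
r6 m[R→φ1] = [1046486, 428280, 844164]
r6 m[R→φ3] = [3201016, 1970088, 2110410]
r6 m[J→φ5] = [1, 1, 1]
r6 m[G→φ2] = [1, 1, 1]
r6 m[L→φ4] = [1, 1, 1]
r6 m[C→φ3] = [1, 1, 1]
r6 m[K→φ1] = [6, 3, 1]
r6 m[K→φ6] = [10965204, 12462450, 18777398]
r7 m[φ0→E] = [14002, 7454, 12382]
r7 m[φ0→R] = [61558, 28552, 46898]
r7 m[φ1→R] = [52, 69, 45]
r7 m[φ1→K] = [10965204, 12462450, 18777398]
r7 m[φ2→E] = [12, 13, 16]
r7 m[φ2→G] = [59971696, 27702884, 34281392]
r7 m[φ3→R] = [17, 15, 18]
r7 m[φ3→C] = [45378528, 46150940, 30426504]
r7 m[φ4→E] = [17, 15, 16]
r7 m[φ4→L] = [38702824, 42330236, 40922912]
r7 m[φ5→E] = [18, 18, 14]
r7 m[φ5→J] = [34542242, 58434962, 28978768]
r7 m[φ6→K] = [6, 3, 1]
r7 m[E→φ0] = [3672, 3510, 3584]
r7 m[E→φ2] = [4284612, 2012580, 2773568]
r7 m[E→φ4] = [3024432, 1744236, 2773568]
r7 m[E→φ5] = [2856408, 1453530, 3169792]
r7 m[R→φ0] = [884, 1035, 810]
r7 m[R→φ1] = [1046486, 428280, 844164]
r7 m[R→φ3] = [3201016, 1970088, 2110410]
r7 m[J→φ5] = [1, 1, 1]
r7 m[G→φ2] = [1, 1, 1]
r7 m[L→φ4] = [1, 1, 1]
r7 m[C→φ3] = [1, 1, 1]
r7 m[K→φ1] = [6, 3, 1]
r7 m[K→φ6] = [10965204, 12462450, 18777398]
r8 m[φ0→E] = [14002, 7454, 12382]
r8 m[φ0→R] = [61558, 28552, 46898]
r8 m[φ1→R] = [52, 69, 45]
r8 m[φ1→K] = [10965204, 12462450, 18777398]
r8 m[φ2→E] = [12, 13, 16]
r8 m[φ2→G] = [59971696, 27702884, 34281392]
r8 m[φ3→R] = [17, 15, 18]
r8 m[φ3→C] = [45378528, 46150940, 30426504]
r8 m[φ4→E] = [17, 15, 16]
r8 m[φ4→L] = [38702824, 42330236, 40922912]
r8 m[φ5→E] = [18, 18, 14]
r8 m[φ5→J] = [34542242, 58434962, 28978768]
r8 m[φ6→K] = [6, 3, 1]
r8 m[E→φ0] = [3672, 3510, 3584]
r8 m[E→φ2] = [4284612, 2012580, 2773568]
r8 m[E→φ4] = [3024432, 1744236, 2773568]
r8 m[E→φ5] = [2856408, 1453530, 3169792]
r8 m[R→φ0] = [884, 1035, 810]
r8 m[R→φ1] = [1046486, 428280, 844164]
r8 m[R→φ3] = [3201016, 1970088, 2110410]
r8 m[J→φ5] = [1, 1, 1]
r8 m[G→φ2] = [1, 1, 1]
r8 m[L→φ4] = [1, 1, 1]
r8 m[C→φ3] = [1, 1, 1]
r8 m[K→φ1] = [6, 3, 1]
r8 m[K→φ6] = [10965204, 12462450, 18777398]
fixed point reached at round 8
b[K] = ⊗ incoming = [65791224, 37387350, 18777398]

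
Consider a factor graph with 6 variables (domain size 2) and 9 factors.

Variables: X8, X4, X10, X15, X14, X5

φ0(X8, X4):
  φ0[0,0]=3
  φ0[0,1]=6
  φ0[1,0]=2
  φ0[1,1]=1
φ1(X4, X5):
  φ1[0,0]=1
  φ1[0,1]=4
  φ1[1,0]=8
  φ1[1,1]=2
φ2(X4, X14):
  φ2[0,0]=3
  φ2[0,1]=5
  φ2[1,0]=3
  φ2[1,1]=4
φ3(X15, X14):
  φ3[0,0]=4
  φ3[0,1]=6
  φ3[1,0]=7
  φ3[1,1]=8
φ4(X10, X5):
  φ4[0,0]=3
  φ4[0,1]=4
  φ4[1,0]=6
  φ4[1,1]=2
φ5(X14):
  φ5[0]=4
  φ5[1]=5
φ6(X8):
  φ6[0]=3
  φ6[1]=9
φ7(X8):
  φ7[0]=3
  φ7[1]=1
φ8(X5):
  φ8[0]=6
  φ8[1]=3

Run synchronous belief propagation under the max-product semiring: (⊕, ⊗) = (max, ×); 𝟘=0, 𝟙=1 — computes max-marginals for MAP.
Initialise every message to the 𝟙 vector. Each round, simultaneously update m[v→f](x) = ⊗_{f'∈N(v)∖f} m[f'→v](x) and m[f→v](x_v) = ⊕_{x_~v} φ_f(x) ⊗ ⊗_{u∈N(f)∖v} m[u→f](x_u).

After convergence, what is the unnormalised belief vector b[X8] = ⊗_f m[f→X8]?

init: all messages = 𝟙 over 2 values
r1 m[φ0→X8] = [6, 2]
r1 m[φ0→X4] = [3, 6]
r1 m[φ1→X4] = [4, 8]
r1 m[φ1→X5] = [8, 4]
r1 m[φ2→X4] = [5, 4]
r1 m[φ2→X14] = [3, 5]
r1 m[φ3→X15] = [6, 8]
r1 m[φ3→X14] = [7, 8]
r1 m[φ4→X10] = [4, 6]
r1 m[φ4→X5] = [6, 4]
r1 m[φ5→X14] = [4, 5]
r1 m[φ6→X8] = [3, 9]
r1 m[φ7→X8] = [3, 1]
r1 m[φ8→X5] = [6, 3]
r1 m[X8→φ0] = [1, 1]
r1 m[X8→φ6] = [1, 1]
r1 m[X8→φ7] = [1, 1]
r1 m[X4→φ0] = [1, 1]
r1 m[X4→φ1] = [1, 1]
r1 m[X4→φ2] = [1, 1]
r1 m[X10→φ4] = [1, 1]
r1 m[X15→φ3] = [1, 1]
r1 m[X14→φ2] = [1, 1]
r1 m[X14→φ3] = [1, 1]
r1 m[X14→φ5] = [1, 1]
r1 m[X5→φ1] = [1, 1]
r1 m[X5→φ4] = [1, 1]
r1 m[X5→φ8] = [1, 1]
r2 m[φ0→X8] = [6, 2]
r2 m[φ0→X4] = [3, 6]
r2 m[φ1→X4] = [4, 8]
r2 m[φ1→X5] = [8, 4]
r2 m[φ2→X4] = [5, 4]
r2 m[φ2→X14] = [3, 5]
r2 m[φ3→X15] = [6, 8]
r2 m[φ3→X14] = [7, 8]
r2 m[φ4→X10] = [4, 6]
r2 m[φ4→X5] = [6, 4]
r2 m[φ5→X14] = [4, 5]
r2 m[φ6→X8] = [3, 9]
r2 m[φ7→X8] = [3, 1]
r2 m[φ8→X5] = [6, 3]
r2 m[X8→φ0] = [9, 9]
r2 m[X8→φ6] = [18, 2]
r2 m[X8→φ7] = [18, 18]
r2 m[X4→φ0] = [20, 32]
r2 m[X4→φ1] = [15, 24]
r2 m[X4→φ2] = [12, 48]
r2 m[X10→φ4] = [1, 1]
r2 m[X15→φ3] = [1, 1]
r2 m[X14→φ2] = [28, 40]
r2 m[X14→φ3] = [12, 25]
r2 m[X14→φ5] = [21, 40]
r2 m[X5→φ1] = [36, 12]
r2 m[X5→φ4] = [48, 12]
r2 m[X5→φ8] = [48, 16]
r3 m[φ0→X8] = [192, 40]
r3 m[φ0→X4] = [27, 54]
r3 m[φ1→X4] = [48, 288]
r3 m[φ1→X5] = [192, 60]
r3 m[φ2→X4] = [200, 160]
r3 m[φ2→X14] = [144, 192]
r3 m[φ3→X15] = [150, 200]
r3 m[φ3→X14] = [7, 8]
r3 m[φ4→X10] = [144, 288]
r3 m[φ4→X5] = [6, 4]
r3 m[φ5→X14] = [4, 5]
r3 m[φ6→X8] = [3, 9]
r3 m[φ7→X8] = [3, 1]
r3 m[φ8→X5] = [6, 3]
r3 m[X8→φ0] = [9, 9]
r3 m[X8→φ6] = [18, 2]
r3 m[X8→φ7] = [18, 18]
r3 m[X4→φ0] = [20, 32]
r3 m[X4→φ1] = [15, 24]
r3 m[X4→φ2] = [12, 48]
r3 m[X10→φ4] = [1, 1]
r3 m[X15→φ3] = [1, 1]
r3 m[X14→φ2] = [28, 40]
r3 m[X14→φ3] = [12, 25]
r3 m[X14→φ5] = [21, 40]
r3 m[X5→φ1] = [36, 12]
r3 m[X5→φ4] = [48, 12]
r3 m[X5→φ8] = [48, 16]
r4 m[φ0→X8] = [192, 40]
r4 m[φ0→X4] = [27, 54]
r4 m[φ1→X4] = [48, 288]
r4 m[φ1→X5] = [192, 60]
r4 m[φ2→X4] = [200, 160]
r4 m[φ2→X14] = [144, 192]
r4 m[φ3→X15] = [150, 200]
r4 m[φ3→X14] = [7, 8]
r4 m[φ4→X10] = [144, 288]
r4 m[φ4→X5] = [6, 4]
r4 m[φ5→X14] = [4, 5]
r4 m[φ6→X8] = [3, 9]
r4 m[φ7→X8] = [3, 1]
r4 m[φ8→X5] = [6, 3]
r4 m[X8→φ0] = [9, 9]
r4 m[X8→φ6] = [576, 40]
r4 m[X8→φ7] = [576, 360]
r4 m[X4→φ0] = [9600, 46080]
r4 m[X4→φ1] = [5400, 8640]
r4 m[X4→φ2] = [1296, 15552]
r4 m[X10→φ4] = [1, 1]
r4 m[X15→φ3] = [1, 1]
r4 m[X14→φ2] = [28, 40]
r4 m[X14→φ3] = [576, 960]
r4 m[X14→φ5] = [1008, 1536]
r4 m[X5→φ1] = [36, 12]
r4 m[X5→φ4] = [1152, 180]
r4 m[X5→φ8] = [1152, 240]
r5 m[φ0→X8] = [276480, 46080]
r5 m[φ0→X4] = [27, 54]
r5 m[φ1→X4] = [48, 288]
r5 m[φ1→X5] = [69120, 21600]
r5 m[φ2→X4] = [200, 160]
r5 m[φ2→X14] = [46656, 62208]
r5 m[φ3→X15] = [5760, 7680]
r5 m[φ3→X14] = [7, 8]
r5 m[φ4→X10] = [3456, 6912]
r5 m[φ4→X5] = [6, 4]
r5 m[φ5→X14] = [4, 5]
r5 m[φ6→X8] = [3, 9]
r5 m[φ7→X8] = [3, 1]
r5 m[φ8→X5] = [6, 3]
r5 m[X8→φ0] = [9, 9]
r5 m[X8→φ6] = [576, 40]
r5 m[X8→φ7] = [576, 360]
r5 m[X4→φ0] = [9600, 46080]
r5 m[X4→φ1] = [5400, 8640]
r5 m[X4→φ2] = [1296, 15552]
r5 m[X10→φ4] = [1, 1]
r5 m[X15→φ3] = [1, 1]
r5 m[X14→φ2] = [28, 40]
r5 m[X14→φ3] = [576, 960]
r5 m[X14→φ5] = [1008, 1536]
r5 m[X5→φ1] = [36, 12]
r5 m[X5→φ4] = [1152, 180]
r5 m[X5→φ8] = [1152, 240]
r6 m[φ0→X8] = [276480, 46080]
r6 m[φ0→X4] = [27, 54]
r6 m[φ1→X4] = [48, 288]
r6 m[φ1→X5] = [69120, 21600]
r6 m[φ2→X4] = [200, 160]
r6 m[φ2→X14] = [46656, 62208]
r6 m[φ3→X15] = [5760, 7680]
r6 m[φ3→X14] = [7, 8]
r6 m[φ4→X10] = [3456, 6912]
r6 m[φ4→X5] = [6, 4]
r6 m[φ5→X14] = [4, 5]
r6 m[φ6→X8] = [3, 9]
r6 m[φ7→X8] = [3, 1]
r6 m[φ8→X5] = [6, 3]
r6 m[X8→φ0] = [9, 9]
r6 m[X8→φ6] = [829440, 46080]
r6 m[X8→φ7] = [829440, 414720]
r6 m[X4→φ0] = [9600, 46080]
r6 m[X4→φ1] = [5400, 8640]
r6 m[X4→φ2] = [1296, 15552]
r6 m[X10→φ4] = [1, 1]
r6 m[X15→φ3] = [1, 1]
r6 m[X14→φ2] = [28, 40]
r6 m[X14→φ3] = [186624, 311040]
r6 m[X14→φ5] = [326592, 497664]
r6 m[X5→φ1] = [36, 12]
r6 m[X5→φ4] = [414720, 64800]
r6 m[X5→φ8] = [414720, 86400]
r7 m[φ0→X8] = [276480, 46080]
r7 m[φ0→X4] = [27, 54]
r7 m[φ1→X4] = [48, 288]
r7 m[φ1→X5] = [69120, 21600]
r7 m[φ2→X4] = [200, 160]
r7 m[φ2→X14] = [46656, 62208]
r7 m[φ3→X15] = [1866240, 2488320]
r7 m[φ3→X14] = [7, 8]
r7 m[φ4→X10] = [1244160, 2488320]
r7 m[φ4→X5] = [6, 4]
r7 m[φ5→X14] = [4, 5]
r7 m[φ6→X8] = [3, 9]
r7 m[φ7→X8] = [3, 1]
r7 m[φ8→X5] = [6, 3]
r7 m[X8→φ0] = [9, 9]
r7 m[X8→φ6] = [829440, 46080]
r7 m[X8→φ7] = [829440, 414720]
r7 m[X4→φ0] = [9600, 46080]
r7 m[X4→φ1] = [5400, 8640]
r7 m[X4→φ2] = [1296, 15552]
r7 m[X10→φ4] = [1, 1]
r7 m[X15→φ3] = [1, 1]
r7 m[X14→φ2] = [28, 40]
r7 m[X14→φ3] = [186624, 311040]
r7 m[X14→φ5] = [326592, 497664]
r7 m[X5→φ1] = [36, 12]
r7 m[X5→φ4] = [414720, 64800]
r7 m[X5→φ8] = [414720, 86400]
r8 m[φ0→X8] = [276480, 46080]
r8 m[φ0→X4] = [27, 54]
r8 m[φ1→X4] = [48, 288]
r8 m[φ1→X5] = [69120, 21600]
r8 m[φ2→X4] = [200, 160]
r8 m[φ2→X14] = [46656, 62208]
r8 m[φ3→X15] = [1866240, 2488320]
r8 m[φ3→X14] = [7, 8]
r8 m[φ4→X10] = [1244160, 2488320]
r8 m[φ4→X5] = [6, 4]
r8 m[φ5→X14] = [4, 5]
r8 m[φ6→X8] = [3, 9]
r8 m[φ7→X8] = [3, 1]
r8 m[φ8→X5] = [6, 3]
r8 m[X8→φ0] = [9, 9]
r8 m[X8→φ6] = [829440, 46080]
r8 m[X8→φ7] = [829440, 414720]
r8 m[X4→φ0] = [9600, 46080]
r8 m[X4→φ1] = [5400, 8640]
r8 m[X4→φ2] = [1296, 15552]
r8 m[X10→φ4] = [1, 1]
r8 m[X15→φ3] = [1, 1]
r8 m[X14→φ2] = [28, 40]
r8 m[X14→φ3] = [186624, 311040]
r8 m[X14→φ5] = [326592, 497664]
r8 m[X5→φ1] = [36, 12]
r8 m[X5→φ4] = [414720, 64800]
r8 m[X5→φ8] = [414720, 86400]
fixed point reached at round 8
b[X8] = ⊗ incoming = [2488320, 414720]

b[X8] = [2488320, 414720]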